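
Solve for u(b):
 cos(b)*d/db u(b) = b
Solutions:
 u(b) = C1 + Integral(b/cos(b), b)


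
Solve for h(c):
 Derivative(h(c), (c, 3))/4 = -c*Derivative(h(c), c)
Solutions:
 h(c) = C1 + Integral(C2*airyai(-2^(2/3)*c) + C3*airybi(-2^(2/3)*c), c)


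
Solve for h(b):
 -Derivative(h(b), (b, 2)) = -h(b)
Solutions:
 h(b) = C1*exp(-b) + C2*exp(b)


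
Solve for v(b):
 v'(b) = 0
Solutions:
 v(b) = C1


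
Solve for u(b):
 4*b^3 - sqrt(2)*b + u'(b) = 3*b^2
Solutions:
 u(b) = C1 - b^4 + b^3 + sqrt(2)*b^2/2


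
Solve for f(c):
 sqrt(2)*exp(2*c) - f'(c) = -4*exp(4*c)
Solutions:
 f(c) = C1 + exp(4*c) + sqrt(2)*exp(2*c)/2


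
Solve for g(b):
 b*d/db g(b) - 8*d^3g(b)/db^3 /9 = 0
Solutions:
 g(b) = C1 + Integral(C2*airyai(3^(2/3)*b/2) + C3*airybi(3^(2/3)*b/2), b)


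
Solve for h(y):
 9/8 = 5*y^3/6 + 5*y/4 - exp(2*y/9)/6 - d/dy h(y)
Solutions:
 h(y) = C1 + 5*y^4/24 + 5*y^2/8 - 9*y/8 - 3*exp(2*y/9)/4


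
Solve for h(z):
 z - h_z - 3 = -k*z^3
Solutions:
 h(z) = C1 + k*z^4/4 + z^2/2 - 3*z


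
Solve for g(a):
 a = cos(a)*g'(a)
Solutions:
 g(a) = C1 + Integral(a/cos(a), a)


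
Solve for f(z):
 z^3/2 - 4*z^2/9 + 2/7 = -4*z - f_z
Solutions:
 f(z) = C1 - z^4/8 + 4*z^3/27 - 2*z^2 - 2*z/7


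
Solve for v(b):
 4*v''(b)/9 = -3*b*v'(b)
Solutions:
 v(b) = C1 + C2*erf(3*sqrt(6)*b/4)


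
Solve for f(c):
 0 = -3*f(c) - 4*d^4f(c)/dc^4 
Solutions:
 f(c) = (C1*sin(3^(1/4)*c/2) + C2*cos(3^(1/4)*c/2))*exp(-3^(1/4)*c/2) + (C3*sin(3^(1/4)*c/2) + C4*cos(3^(1/4)*c/2))*exp(3^(1/4)*c/2)


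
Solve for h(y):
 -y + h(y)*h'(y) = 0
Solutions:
 h(y) = -sqrt(C1 + y^2)
 h(y) = sqrt(C1 + y^2)


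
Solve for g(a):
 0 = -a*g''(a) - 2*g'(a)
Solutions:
 g(a) = C1 + C2/a


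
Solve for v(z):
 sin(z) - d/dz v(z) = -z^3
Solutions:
 v(z) = C1 + z^4/4 - cos(z)


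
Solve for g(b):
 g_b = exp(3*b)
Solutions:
 g(b) = C1 + exp(3*b)/3


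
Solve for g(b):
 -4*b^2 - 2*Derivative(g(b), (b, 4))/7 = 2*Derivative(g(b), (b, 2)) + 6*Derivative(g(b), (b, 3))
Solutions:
 g(b) = C1 + C2*b + C3*exp(b*(-21 + sqrt(413))/2) + C4*exp(-b*(sqrt(413) + 21)/2) - b^4/6 + 2*b^3 - 124*b^2/7


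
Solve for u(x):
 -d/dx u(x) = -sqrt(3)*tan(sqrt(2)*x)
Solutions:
 u(x) = C1 - sqrt(6)*log(cos(sqrt(2)*x))/2


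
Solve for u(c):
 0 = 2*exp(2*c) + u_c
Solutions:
 u(c) = C1 - exp(2*c)


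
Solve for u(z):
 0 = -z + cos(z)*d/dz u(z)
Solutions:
 u(z) = C1 + Integral(z/cos(z), z)


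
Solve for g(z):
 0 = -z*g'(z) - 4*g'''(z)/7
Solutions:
 g(z) = C1 + Integral(C2*airyai(-14^(1/3)*z/2) + C3*airybi(-14^(1/3)*z/2), z)


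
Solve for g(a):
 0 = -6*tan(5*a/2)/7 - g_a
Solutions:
 g(a) = C1 + 12*log(cos(5*a/2))/35


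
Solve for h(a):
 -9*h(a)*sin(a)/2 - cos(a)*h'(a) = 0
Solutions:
 h(a) = C1*cos(a)^(9/2)


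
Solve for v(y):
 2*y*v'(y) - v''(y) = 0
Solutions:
 v(y) = C1 + C2*erfi(y)


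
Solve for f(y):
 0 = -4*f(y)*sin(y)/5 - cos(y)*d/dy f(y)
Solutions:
 f(y) = C1*cos(y)^(4/5)


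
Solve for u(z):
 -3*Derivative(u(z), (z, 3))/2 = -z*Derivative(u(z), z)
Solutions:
 u(z) = C1 + Integral(C2*airyai(2^(1/3)*3^(2/3)*z/3) + C3*airybi(2^(1/3)*3^(2/3)*z/3), z)


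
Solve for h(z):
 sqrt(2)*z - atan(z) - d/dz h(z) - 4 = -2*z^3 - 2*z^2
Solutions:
 h(z) = C1 + z^4/2 + 2*z^3/3 + sqrt(2)*z^2/2 - z*atan(z) - 4*z + log(z^2 + 1)/2


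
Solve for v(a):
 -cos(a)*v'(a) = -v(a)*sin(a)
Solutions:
 v(a) = C1/cos(a)


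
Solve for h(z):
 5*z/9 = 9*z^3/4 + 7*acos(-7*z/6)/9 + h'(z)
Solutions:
 h(z) = C1 - 9*z^4/16 + 5*z^2/18 - 7*z*acos(-7*z/6)/9 - sqrt(36 - 49*z^2)/9


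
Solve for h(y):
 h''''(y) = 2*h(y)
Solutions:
 h(y) = C1*exp(-2^(1/4)*y) + C2*exp(2^(1/4)*y) + C3*sin(2^(1/4)*y) + C4*cos(2^(1/4)*y)


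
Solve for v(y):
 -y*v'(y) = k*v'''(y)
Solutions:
 v(y) = C1 + Integral(C2*airyai(y*(-1/k)^(1/3)) + C3*airybi(y*(-1/k)^(1/3)), y)


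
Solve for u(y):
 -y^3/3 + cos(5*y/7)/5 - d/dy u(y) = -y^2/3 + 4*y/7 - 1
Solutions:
 u(y) = C1 - y^4/12 + y^3/9 - 2*y^2/7 + y + 7*sin(5*y/7)/25


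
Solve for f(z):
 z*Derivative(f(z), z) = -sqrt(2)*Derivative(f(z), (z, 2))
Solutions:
 f(z) = C1 + C2*erf(2^(1/4)*z/2)


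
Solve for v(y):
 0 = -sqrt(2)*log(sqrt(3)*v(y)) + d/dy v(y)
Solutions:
 -sqrt(2)*Integral(1/(2*log(_y) + log(3)), (_y, v(y))) = C1 - y


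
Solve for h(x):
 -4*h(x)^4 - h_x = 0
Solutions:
 h(x) = (-3^(2/3) - 3*3^(1/6)*I)*(1/(C1 + 4*x))^(1/3)/6
 h(x) = (-3^(2/3) + 3*3^(1/6)*I)*(1/(C1 + 4*x))^(1/3)/6
 h(x) = (1/(C1 + 12*x))^(1/3)


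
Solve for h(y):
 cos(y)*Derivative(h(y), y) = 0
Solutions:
 h(y) = C1


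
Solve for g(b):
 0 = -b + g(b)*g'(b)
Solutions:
 g(b) = -sqrt(C1 + b^2)
 g(b) = sqrt(C1 + b^2)


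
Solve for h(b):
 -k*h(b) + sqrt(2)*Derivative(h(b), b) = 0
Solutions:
 h(b) = C1*exp(sqrt(2)*b*k/2)


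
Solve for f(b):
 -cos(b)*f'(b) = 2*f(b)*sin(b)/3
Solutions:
 f(b) = C1*cos(b)^(2/3)


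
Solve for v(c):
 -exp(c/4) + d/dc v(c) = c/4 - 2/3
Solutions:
 v(c) = C1 + c^2/8 - 2*c/3 + 4*exp(c/4)


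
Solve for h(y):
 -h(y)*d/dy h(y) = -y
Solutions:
 h(y) = -sqrt(C1 + y^2)
 h(y) = sqrt(C1 + y^2)


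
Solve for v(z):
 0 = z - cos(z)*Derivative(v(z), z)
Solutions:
 v(z) = C1 + Integral(z/cos(z), z)


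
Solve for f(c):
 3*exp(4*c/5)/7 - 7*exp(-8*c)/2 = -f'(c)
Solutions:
 f(c) = C1 - 15*exp(4*c/5)/28 - 7*exp(-8*c)/16


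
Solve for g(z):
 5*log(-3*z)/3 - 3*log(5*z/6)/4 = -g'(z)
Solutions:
 g(z) = C1 - 11*z*log(z)/12 + z*(-20*log(3) - 9*log(6) + 11 + 9*log(5) - 20*I*pi)/12


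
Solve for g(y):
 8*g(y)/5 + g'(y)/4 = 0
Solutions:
 g(y) = C1*exp(-32*y/5)


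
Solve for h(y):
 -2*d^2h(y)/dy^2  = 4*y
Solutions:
 h(y) = C1 + C2*y - y^3/3


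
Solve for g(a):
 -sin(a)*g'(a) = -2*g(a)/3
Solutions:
 g(a) = C1*(cos(a) - 1)^(1/3)/(cos(a) + 1)^(1/3)


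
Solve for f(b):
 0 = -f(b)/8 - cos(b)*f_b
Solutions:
 f(b) = C1*(sin(b) - 1)^(1/16)/(sin(b) + 1)^(1/16)


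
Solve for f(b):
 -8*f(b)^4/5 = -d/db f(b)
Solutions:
 f(b) = 5^(1/3)*(-1/(C1 + 24*b))^(1/3)
 f(b) = 5^(1/3)*(-1/(C1 + 8*b))^(1/3)*(-3^(2/3) - 3*3^(1/6)*I)/6
 f(b) = 5^(1/3)*(-1/(C1 + 8*b))^(1/3)*(-3^(2/3) + 3*3^(1/6)*I)/6


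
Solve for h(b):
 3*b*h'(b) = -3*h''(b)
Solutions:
 h(b) = C1 + C2*erf(sqrt(2)*b/2)


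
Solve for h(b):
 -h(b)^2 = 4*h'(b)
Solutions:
 h(b) = 4/(C1 + b)


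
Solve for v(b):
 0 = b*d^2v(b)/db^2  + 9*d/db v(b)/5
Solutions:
 v(b) = C1 + C2/b^(4/5)


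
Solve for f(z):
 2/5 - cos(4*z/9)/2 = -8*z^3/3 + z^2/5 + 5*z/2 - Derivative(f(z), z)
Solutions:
 f(z) = C1 - 2*z^4/3 + z^3/15 + 5*z^2/4 - 2*z/5 + 9*sin(4*z/9)/8


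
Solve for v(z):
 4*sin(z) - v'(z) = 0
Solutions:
 v(z) = C1 - 4*cos(z)


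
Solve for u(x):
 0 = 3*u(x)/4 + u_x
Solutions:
 u(x) = C1*exp(-3*x/4)


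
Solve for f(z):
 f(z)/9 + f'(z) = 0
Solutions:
 f(z) = C1*exp(-z/9)


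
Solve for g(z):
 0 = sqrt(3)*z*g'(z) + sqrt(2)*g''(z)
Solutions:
 g(z) = C1 + C2*erf(6^(1/4)*z/2)


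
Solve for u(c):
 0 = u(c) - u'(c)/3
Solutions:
 u(c) = C1*exp(3*c)


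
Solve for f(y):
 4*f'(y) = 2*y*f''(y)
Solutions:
 f(y) = C1 + C2*y^3


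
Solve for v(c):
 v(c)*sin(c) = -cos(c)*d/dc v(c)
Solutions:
 v(c) = C1*cos(c)


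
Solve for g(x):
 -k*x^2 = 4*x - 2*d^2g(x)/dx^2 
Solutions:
 g(x) = C1 + C2*x + k*x^4/24 + x^3/3


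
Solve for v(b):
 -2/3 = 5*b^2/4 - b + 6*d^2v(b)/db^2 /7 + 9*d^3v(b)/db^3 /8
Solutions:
 v(b) = C1 + C2*b + C3*exp(-16*b/21) - 35*b^4/288 + 959*b^3/1152 - 67585*b^2/18432


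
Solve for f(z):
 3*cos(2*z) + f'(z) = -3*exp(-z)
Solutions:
 f(z) = C1 - 3*sin(2*z)/2 + 3*exp(-z)


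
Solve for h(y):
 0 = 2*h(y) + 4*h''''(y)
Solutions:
 h(y) = (C1*sin(2^(1/4)*y/2) + C2*cos(2^(1/4)*y/2))*exp(-2^(1/4)*y/2) + (C3*sin(2^(1/4)*y/2) + C4*cos(2^(1/4)*y/2))*exp(2^(1/4)*y/2)


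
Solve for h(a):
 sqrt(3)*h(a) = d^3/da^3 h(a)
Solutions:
 h(a) = C3*exp(3^(1/6)*a) + (C1*sin(3^(2/3)*a/2) + C2*cos(3^(2/3)*a/2))*exp(-3^(1/6)*a/2)


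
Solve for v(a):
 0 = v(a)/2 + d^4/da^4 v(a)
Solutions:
 v(a) = (C1*sin(2^(1/4)*a/2) + C2*cos(2^(1/4)*a/2))*exp(-2^(1/4)*a/2) + (C3*sin(2^(1/4)*a/2) + C4*cos(2^(1/4)*a/2))*exp(2^(1/4)*a/2)


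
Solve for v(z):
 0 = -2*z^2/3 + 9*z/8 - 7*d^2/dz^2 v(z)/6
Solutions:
 v(z) = C1 + C2*z - z^4/21 + 9*z^3/56


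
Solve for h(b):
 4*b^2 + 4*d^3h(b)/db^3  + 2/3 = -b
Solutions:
 h(b) = C1 + C2*b + C3*b^2 - b^5/60 - b^4/96 - b^3/36


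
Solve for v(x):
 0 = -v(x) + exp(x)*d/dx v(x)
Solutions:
 v(x) = C1*exp(-exp(-x))


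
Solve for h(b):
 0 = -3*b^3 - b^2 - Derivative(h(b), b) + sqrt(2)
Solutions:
 h(b) = C1 - 3*b^4/4 - b^3/3 + sqrt(2)*b


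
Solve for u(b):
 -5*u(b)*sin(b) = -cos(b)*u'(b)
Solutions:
 u(b) = C1/cos(b)^5


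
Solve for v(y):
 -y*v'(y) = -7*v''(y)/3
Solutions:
 v(y) = C1 + C2*erfi(sqrt(42)*y/14)


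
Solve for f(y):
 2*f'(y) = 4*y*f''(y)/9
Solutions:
 f(y) = C1 + C2*y^(11/2)


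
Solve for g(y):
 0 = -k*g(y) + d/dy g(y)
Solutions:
 g(y) = C1*exp(k*y)


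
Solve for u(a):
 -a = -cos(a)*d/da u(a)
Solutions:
 u(a) = C1 + Integral(a/cos(a), a)


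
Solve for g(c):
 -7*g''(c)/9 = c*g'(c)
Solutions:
 g(c) = C1 + C2*erf(3*sqrt(14)*c/14)


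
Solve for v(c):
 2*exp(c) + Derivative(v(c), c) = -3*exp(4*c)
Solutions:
 v(c) = C1 - 3*exp(4*c)/4 - 2*exp(c)


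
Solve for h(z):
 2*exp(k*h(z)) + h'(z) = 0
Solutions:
 h(z) = Piecewise((log(1/(C1*k + 2*k*z))/k, Ne(k, 0)), (nan, True))
 h(z) = Piecewise((C1 - 2*z, Eq(k, 0)), (nan, True))


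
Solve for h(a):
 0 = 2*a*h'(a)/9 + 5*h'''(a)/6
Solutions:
 h(a) = C1 + Integral(C2*airyai(-30^(2/3)*a/15) + C3*airybi(-30^(2/3)*a/15), a)


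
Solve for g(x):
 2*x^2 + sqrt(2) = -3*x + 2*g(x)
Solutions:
 g(x) = x^2 + 3*x/2 + sqrt(2)/2


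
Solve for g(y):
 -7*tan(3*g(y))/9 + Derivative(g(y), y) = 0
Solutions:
 g(y) = -asin(C1*exp(7*y/3))/3 + pi/3
 g(y) = asin(C1*exp(7*y/3))/3


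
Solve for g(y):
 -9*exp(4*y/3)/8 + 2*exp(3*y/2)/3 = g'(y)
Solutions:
 g(y) = C1 - 27*exp(4*y/3)/32 + 4*exp(3*y/2)/9


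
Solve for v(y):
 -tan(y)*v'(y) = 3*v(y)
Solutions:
 v(y) = C1/sin(y)^3


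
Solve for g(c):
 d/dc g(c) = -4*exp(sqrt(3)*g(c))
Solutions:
 g(c) = sqrt(3)*(2*log(1/(C1 + 4*c)) - log(3))/6


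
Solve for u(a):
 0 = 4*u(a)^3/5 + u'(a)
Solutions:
 u(a) = -sqrt(10)*sqrt(-1/(C1 - 4*a))/2
 u(a) = sqrt(10)*sqrt(-1/(C1 - 4*a))/2


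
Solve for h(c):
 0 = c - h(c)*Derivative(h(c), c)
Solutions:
 h(c) = -sqrt(C1 + c^2)
 h(c) = sqrt(C1 + c^2)


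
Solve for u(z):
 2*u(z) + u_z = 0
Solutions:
 u(z) = C1*exp(-2*z)


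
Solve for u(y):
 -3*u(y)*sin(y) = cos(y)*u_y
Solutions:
 u(y) = C1*cos(y)^3


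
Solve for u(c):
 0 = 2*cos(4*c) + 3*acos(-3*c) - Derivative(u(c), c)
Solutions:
 u(c) = C1 + 3*c*acos(-3*c) + sqrt(1 - 9*c^2) + sin(4*c)/2


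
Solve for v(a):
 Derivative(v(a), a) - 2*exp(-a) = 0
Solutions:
 v(a) = C1 - 2*exp(-a)


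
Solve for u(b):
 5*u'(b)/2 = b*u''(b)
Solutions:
 u(b) = C1 + C2*b^(7/2)


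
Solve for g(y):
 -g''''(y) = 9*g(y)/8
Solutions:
 g(y) = (C1*sin(2^(3/4)*sqrt(3)*y/4) + C2*cos(2^(3/4)*sqrt(3)*y/4))*exp(-2^(3/4)*sqrt(3)*y/4) + (C3*sin(2^(3/4)*sqrt(3)*y/4) + C4*cos(2^(3/4)*sqrt(3)*y/4))*exp(2^(3/4)*sqrt(3)*y/4)


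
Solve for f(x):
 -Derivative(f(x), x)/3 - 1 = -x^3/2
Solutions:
 f(x) = C1 + 3*x^4/8 - 3*x


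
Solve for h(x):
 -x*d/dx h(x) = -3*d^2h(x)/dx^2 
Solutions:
 h(x) = C1 + C2*erfi(sqrt(6)*x/6)


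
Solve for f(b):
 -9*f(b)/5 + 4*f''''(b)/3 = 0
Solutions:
 f(b) = C1*exp(-15^(3/4)*sqrt(2)*b/10) + C2*exp(15^(3/4)*sqrt(2)*b/10) + C3*sin(15^(3/4)*sqrt(2)*b/10) + C4*cos(15^(3/4)*sqrt(2)*b/10)


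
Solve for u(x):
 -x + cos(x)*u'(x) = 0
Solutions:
 u(x) = C1 + Integral(x/cos(x), x)


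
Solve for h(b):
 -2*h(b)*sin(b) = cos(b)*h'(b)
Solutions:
 h(b) = C1*cos(b)^2


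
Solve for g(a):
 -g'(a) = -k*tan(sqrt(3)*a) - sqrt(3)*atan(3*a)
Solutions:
 g(a) = C1 - sqrt(3)*k*log(cos(sqrt(3)*a))/3 + sqrt(3)*(a*atan(3*a) - log(9*a^2 + 1)/6)


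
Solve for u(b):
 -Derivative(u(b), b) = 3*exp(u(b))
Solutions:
 u(b) = log(1/(C1 + 3*b))


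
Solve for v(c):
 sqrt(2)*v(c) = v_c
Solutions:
 v(c) = C1*exp(sqrt(2)*c)


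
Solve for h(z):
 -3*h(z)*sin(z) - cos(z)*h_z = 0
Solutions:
 h(z) = C1*cos(z)^3


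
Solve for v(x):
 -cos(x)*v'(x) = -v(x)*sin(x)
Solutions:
 v(x) = C1/cos(x)


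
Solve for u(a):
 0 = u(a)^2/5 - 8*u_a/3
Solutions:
 u(a) = -40/(C1 + 3*a)


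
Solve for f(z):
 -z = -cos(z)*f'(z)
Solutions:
 f(z) = C1 + Integral(z/cos(z), z)


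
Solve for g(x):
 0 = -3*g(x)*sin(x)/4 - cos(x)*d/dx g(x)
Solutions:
 g(x) = C1*cos(x)^(3/4)


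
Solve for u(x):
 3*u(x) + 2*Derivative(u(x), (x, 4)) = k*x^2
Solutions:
 u(x) = k*x^2/3 + (C1*sin(6^(1/4)*x/2) + C2*cos(6^(1/4)*x/2))*exp(-6^(1/4)*x/2) + (C3*sin(6^(1/4)*x/2) + C4*cos(6^(1/4)*x/2))*exp(6^(1/4)*x/2)


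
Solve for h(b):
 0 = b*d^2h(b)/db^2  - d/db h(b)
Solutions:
 h(b) = C1 + C2*b^2


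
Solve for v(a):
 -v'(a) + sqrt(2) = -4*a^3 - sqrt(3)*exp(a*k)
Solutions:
 v(a) = C1 + a^4 + sqrt(2)*a + sqrt(3)*exp(a*k)/k


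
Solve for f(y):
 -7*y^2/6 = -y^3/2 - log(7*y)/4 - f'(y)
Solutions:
 f(y) = C1 - y^4/8 + 7*y^3/18 - y*log(y)/4 - y*log(7)/4 + y/4


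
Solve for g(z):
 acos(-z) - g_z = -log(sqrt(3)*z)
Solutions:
 g(z) = C1 + z*log(z) + z*acos(-z) - z + z*log(3)/2 + sqrt(1 - z^2)


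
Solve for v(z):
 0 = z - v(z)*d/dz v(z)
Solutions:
 v(z) = -sqrt(C1 + z^2)
 v(z) = sqrt(C1 + z^2)


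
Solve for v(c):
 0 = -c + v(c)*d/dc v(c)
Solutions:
 v(c) = -sqrt(C1 + c^2)
 v(c) = sqrt(C1 + c^2)


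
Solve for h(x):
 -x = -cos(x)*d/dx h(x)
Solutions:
 h(x) = C1 + Integral(x/cos(x), x)


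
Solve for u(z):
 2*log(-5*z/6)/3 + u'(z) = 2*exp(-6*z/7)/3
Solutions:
 u(z) = C1 - 2*z*log(-z)/3 + 2*z*(-log(5) + 1 + log(6))/3 - 7*exp(-6*z/7)/9


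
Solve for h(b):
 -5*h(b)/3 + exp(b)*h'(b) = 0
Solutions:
 h(b) = C1*exp(-5*exp(-b)/3)


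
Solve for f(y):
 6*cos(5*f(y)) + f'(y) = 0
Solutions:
 f(y) = -asin((C1 + exp(60*y))/(C1 - exp(60*y)))/5 + pi/5
 f(y) = asin((C1 + exp(60*y))/(C1 - exp(60*y)))/5


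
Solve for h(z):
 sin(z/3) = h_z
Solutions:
 h(z) = C1 - 3*cos(z/3)


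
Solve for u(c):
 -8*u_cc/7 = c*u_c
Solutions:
 u(c) = C1 + C2*erf(sqrt(7)*c/4)


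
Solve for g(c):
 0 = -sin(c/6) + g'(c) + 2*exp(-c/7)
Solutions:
 g(c) = C1 - 6*cos(c/6) + 14*exp(-c/7)


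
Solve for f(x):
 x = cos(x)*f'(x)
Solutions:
 f(x) = C1 + Integral(x/cos(x), x)


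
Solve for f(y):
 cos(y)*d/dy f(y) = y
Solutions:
 f(y) = C1 + Integral(y/cos(y), y)


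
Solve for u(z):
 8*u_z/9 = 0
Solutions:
 u(z) = C1


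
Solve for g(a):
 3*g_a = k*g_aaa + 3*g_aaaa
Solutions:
 g(a) = C1 + C2*exp(-a*(2*2^(1/3)*k^2/(2*k^3 + sqrt(-4*k^6 + (2*k^3 - 729)^2) - 729)^(1/3) + 2*k + 2^(2/3)*(2*k^3 + sqrt(-4*k^6 + (2*k^3 - 729)^2) - 729)^(1/3))/18) + C3*exp(a*(-8*2^(1/3)*k^2/((-1 + sqrt(3)*I)*(2*k^3 + sqrt(-4*k^6 + (2*k^3 - 729)^2) - 729)^(1/3)) - 4*k + 2^(2/3)*(2*k^3 + sqrt(-4*k^6 + (2*k^3 - 729)^2) - 729)^(1/3) - 2^(2/3)*sqrt(3)*I*(2*k^3 + sqrt(-4*k^6 + (2*k^3 - 729)^2) - 729)^(1/3))/36) + C4*exp(a*(8*2^(1/3)*k^2/((1 + sqrt(3)*I)*(2*k^3 + sqrt(-4*k^6 + (2*k^3 - 729)^2) - 729)^(1/3)) - 4*k + 2^(2/3)*(2*k^3 + sqrt(-4*k^6 + (2*k^3 - 729)^2) - 729)^(1/3) + 2^(2/3)*sqrt(3)*I*(2*k^3 + sqrt(-4*k^6 + (2*k^3 - 729)^2) - 729)^(1/3))/36)


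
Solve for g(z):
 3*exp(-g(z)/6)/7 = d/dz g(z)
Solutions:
 g(z) = 6*log(C1 + z/14)


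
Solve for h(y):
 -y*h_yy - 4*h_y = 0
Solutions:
 h(y) = C1 + C2/y^3


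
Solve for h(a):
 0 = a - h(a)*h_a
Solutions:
 h(a) = -sqrt(C1 + a^2)
 h(a) = sqrt(C1 + a^2)


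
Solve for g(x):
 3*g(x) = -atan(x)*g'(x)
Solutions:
 g(x) = C1*exp(-3*Integral(1/atan(x), x))


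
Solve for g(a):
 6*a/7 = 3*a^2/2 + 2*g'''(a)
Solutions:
 g(a) = C1 + C2*a + C3*a^2 - a^5/80 + a^4/56


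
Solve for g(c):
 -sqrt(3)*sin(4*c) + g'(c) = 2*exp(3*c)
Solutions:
 g(c) = C1 + 2*exp(3*c)/3 - sqrt(3)*cos(4*c)/4


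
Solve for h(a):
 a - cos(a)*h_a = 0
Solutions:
 h(a) = C1 + Integral(a/cos(a), a)


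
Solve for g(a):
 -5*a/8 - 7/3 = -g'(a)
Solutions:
 g(a) = C1 + 5*a^2/16 + 7*a/3


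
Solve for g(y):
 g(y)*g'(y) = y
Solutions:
 g(y) = -sqrt(C1 + y^2)
 g(y) = sqrt(C1 + y^2)


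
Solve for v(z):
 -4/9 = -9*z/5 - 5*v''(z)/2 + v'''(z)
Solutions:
 v(z) = C1 + C2*z + C3*exp(5*z/2) - 3*z^3/25 - 62*z^2/1125


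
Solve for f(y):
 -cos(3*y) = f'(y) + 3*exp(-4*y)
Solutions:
 f(y) = C1 - sin(3*y)/3 + 3*exp(-4*y)/4


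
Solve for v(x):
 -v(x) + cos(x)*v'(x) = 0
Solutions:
 v(x) = C1*sqrt(sin(x) + 1)/sqrt(sin(x) - 1)


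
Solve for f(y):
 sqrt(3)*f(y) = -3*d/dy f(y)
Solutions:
 f(y) = C1*exp(-sqrt(3)*y/3)


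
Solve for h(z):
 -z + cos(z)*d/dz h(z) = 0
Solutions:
 h(z) = C1 + Integral(z/cos(z), z)


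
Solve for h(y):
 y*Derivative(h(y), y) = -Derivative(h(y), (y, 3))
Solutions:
 h(y) = C1 + Integral(C2*airyai(-y) + C3*airybi(-y), y)


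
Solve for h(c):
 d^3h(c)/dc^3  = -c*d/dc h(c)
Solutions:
 h(c) = C1 + Integral(C2*airyai(-c) + C3*airybi(-c), c)


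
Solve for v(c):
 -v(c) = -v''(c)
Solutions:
 v(c) = C1*exp(-c) + C2*exp(c)


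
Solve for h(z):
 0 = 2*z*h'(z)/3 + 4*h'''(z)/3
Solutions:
 h(z) = C1 + Integral(C2*airyai(-2^(2/3)*z/2) + C3*airybi(-2^(2/3)*z/2), z)


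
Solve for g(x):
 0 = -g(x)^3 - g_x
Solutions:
 g(x) = -sqrt(2)*sqrt(-1/(C1 - x))/2
 g(x) = sqrt(2)*sqrt(-1/(C1 - x))/2


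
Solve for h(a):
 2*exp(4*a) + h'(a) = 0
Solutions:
 h(a) = C1 - exp(4*a)/2


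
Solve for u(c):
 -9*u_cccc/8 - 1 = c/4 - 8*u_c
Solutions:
 u(c) = C1 + C4*exp(4*3^(1/3)*c/3) + c^2/64 + c/8 + (C2*sin(2*3^(5/6)*c/3) + C3*cos(2*3^(5/6)*c/3))*exp(-2*3^(1/3)*c/3)


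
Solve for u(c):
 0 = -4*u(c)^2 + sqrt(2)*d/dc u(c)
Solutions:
 u(c) = -1/(C1 + 2*sqrt(2)*c)


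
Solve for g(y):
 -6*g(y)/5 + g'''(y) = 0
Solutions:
 g(y) = C3*exp(5^(2/3)*6^(1/3)*y/5) + (C1*sin(2^(1/3)*3^(5/6)*5^(2/3)*y/10) + C2*cos(2^(1/3)*3^(5/6)*5^(2/3)*y/10))*exp(-5^(2/3)*6^(1/3)*y/10)


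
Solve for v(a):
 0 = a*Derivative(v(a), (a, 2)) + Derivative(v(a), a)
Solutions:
 v(a) = C1 + C2*log(a)


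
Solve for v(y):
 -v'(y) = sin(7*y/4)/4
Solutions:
 v(y) = C1 + cos(7*y/4)/7


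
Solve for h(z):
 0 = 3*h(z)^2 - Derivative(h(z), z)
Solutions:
 h(z) = -1/(C1 + 3*z)


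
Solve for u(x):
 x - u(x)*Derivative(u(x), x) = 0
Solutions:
 u(x) = -sqrt(C1 + x^2)
 u(x) = sqrt(C1 + x^2)


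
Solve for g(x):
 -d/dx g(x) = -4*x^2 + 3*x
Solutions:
 g(x) = C1 + 4*x^3/3 - 3*x^2/2


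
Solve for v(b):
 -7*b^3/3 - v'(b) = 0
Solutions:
 v(b) = C1 - 7*b^4/12


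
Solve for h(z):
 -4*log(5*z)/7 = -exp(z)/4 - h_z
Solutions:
 h(z) = C1 + 4*z*log(z)/7 + 4*z*(-1 + log(5))/7 - exp(z)/4


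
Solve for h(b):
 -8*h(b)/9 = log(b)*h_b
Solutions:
 h(b) = C1*exp(-8*li(b)/9)


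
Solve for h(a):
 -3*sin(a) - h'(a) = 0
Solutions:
 h(a) = C1 + 3*cos(a)


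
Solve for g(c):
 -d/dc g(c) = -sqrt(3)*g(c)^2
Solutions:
 g(c) = -1/(C1 + sqrt(3)*c)


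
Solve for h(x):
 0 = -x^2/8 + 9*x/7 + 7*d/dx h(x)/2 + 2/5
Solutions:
 h(x) = C1 + x^3/84 - 9*x^2/49 - 4*x/35


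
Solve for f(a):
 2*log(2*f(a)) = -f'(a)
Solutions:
 Integral(1/(log(_y) + log(2)), (_y, f(a)))/2 = C1 - a


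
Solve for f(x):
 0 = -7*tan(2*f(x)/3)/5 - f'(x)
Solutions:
 f(x) = -3*asin(C1*exp(-14*x/15))/2 + 3*pi/2
 f(x) = 3*asin(C1*exp(-14*x/15))/2


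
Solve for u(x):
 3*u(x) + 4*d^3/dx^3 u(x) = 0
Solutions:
 u(x) = C3*exp(-6^(1/3)*x/2) + (C1*sin(2^(1/3)*3^(5/6)*x/4) + C2*cos(2^(1/3)*3^(5/6)*x/4))*exp(6^(1/3)*x/4)


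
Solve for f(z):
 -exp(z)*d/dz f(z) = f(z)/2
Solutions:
 f(z) = C1*exp(exp(-z)/2)


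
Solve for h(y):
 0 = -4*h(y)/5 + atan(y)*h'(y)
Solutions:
 h(y) = C1*exp(4*Integral(1/atan(y), y)/5)


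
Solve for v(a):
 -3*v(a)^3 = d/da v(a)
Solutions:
 v(a) = -sqrt(2)*sqrt(-1/(C1 - 3*a))/2
 v(a) = sqrt(2)*sqrt(-1/(C1 - 3*a))/2


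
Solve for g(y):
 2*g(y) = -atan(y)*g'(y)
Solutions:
 g(y) = C1*exp(-2*Integral(1/atan(y), y))


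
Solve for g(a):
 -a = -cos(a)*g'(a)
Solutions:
 g(a) = C1 + Integral(a/cos(a), a)


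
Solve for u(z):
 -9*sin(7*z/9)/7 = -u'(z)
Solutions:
 u(z) = C1 - 81*cos(7*z/9)/49


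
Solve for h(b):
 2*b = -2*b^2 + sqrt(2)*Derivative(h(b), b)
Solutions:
 h(b) = C1 + sqrt(2)*b^3/3 + sqrt(2)*b^2/2


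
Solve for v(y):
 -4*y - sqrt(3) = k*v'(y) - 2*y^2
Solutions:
 v(y) = C1 + 2*y^3/(3*k) - 2*y^2/k - sqrt(3)*y/k


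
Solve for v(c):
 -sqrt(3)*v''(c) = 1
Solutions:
 v(c) = C1 + C2*c - sqrt(3)*c^2/6


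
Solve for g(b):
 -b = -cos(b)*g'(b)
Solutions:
 g(b) = C1 + Integral(b/cos(b), b)


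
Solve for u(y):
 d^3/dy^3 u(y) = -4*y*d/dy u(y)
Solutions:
 u(y) = C1 + Integral(C2*airyai(-2^(2/3)*y) + C3*airybi(-2^(2/3)*y), y)


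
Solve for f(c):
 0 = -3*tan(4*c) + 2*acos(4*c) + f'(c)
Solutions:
 f(c) = C1 - 2*c*acos(4*c) + sqrt(1 - 16*c^2)/2 - 3*log(cos(4*c))/4


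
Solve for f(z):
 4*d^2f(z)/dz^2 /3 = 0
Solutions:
 f(z) = C1 + C2*z


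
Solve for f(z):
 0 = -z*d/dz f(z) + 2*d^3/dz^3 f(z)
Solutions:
 f(z) = C1 + Integral(C2*airyai(2^(2/3)*z/2) + C3*airybi(2^(2/3)*z/2), z)


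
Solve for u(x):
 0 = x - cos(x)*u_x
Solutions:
 u(x) = C1 + Integral(x/cos(x), x)


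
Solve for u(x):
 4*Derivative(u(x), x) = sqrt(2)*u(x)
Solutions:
 u(x) = C1*exp(sqrt(2)*x/4)


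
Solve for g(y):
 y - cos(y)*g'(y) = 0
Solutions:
 g(y) = C1 + Integral(y/cos(y), y)


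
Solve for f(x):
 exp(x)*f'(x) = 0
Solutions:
 f(x) = C1


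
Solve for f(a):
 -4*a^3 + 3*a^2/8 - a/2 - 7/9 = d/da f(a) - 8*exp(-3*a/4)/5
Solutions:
 f(a) = C1 - a^4 + a^3/8 - a^2/4 - 7*a/9 - 32*exp(-3*a/4)/15


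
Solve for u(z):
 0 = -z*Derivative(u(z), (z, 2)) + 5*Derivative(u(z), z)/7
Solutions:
 u(z) = C1 + C2*z^(12/7)


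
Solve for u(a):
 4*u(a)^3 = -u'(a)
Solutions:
 u(a) = -sqrt(2)*sqrt(-1/(C1 - 4*a))/2
 u(a) = sqrt(2)*sqrt(-1/(C1 - 4*a))/2


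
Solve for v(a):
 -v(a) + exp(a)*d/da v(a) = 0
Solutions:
 v(a) = C1*exp(-exp(-a))


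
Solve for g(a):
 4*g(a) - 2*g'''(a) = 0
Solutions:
 g(a) = C3*exp(2^(1/3)*a) + (C1*sin(2^(1/3)*sqrt(3)*a/2) + C2*cos(2^(1/3)*sqrt(3)*a/2))*exp(-2^(1/3)*a/2)


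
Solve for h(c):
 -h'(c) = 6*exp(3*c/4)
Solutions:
 h(c) = C1 - 8*exp(3*c/4)


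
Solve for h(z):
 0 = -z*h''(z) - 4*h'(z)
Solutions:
 h(z) = C1 + C2/z^3


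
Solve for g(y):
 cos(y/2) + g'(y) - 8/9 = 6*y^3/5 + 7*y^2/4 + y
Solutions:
 g(y) = C1 + 3*y^4/10 + 7*y^3/12 + y^2/2 + 8*y/9 - 2*sin(y/2)


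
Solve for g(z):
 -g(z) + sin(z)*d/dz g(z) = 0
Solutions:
 g(z) = C1*sqrt(cos(z) - 1)/sqrt(cos(z) + 1)


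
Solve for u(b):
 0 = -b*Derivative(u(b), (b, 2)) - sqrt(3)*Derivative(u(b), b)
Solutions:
 u(b) = C1 + C2*b^(1 - sqrt(3))


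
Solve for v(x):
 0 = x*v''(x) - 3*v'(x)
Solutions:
 v(x) = C1 + C2*x^4


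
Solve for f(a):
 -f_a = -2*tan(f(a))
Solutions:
 f(a) = pi - asin(C1*exp(2*a))
 f(a) = asin(C1*exp(2*a))


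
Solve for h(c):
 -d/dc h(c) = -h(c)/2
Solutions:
 h(c) = C1*exp(c/2)


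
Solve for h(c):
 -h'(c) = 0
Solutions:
 h(c) = C1


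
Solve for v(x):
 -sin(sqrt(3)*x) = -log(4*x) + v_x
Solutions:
 v(x) = C1 + x*log(x) - x + 2*x*log(2) + sqrt(3)*cos(sqrt(3)*x)/3


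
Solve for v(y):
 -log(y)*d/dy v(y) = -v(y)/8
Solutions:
 v(y) = C1*exp(li(y)/8)


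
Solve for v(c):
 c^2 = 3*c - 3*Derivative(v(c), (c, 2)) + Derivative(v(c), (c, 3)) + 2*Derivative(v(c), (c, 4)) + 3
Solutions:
 v(c) = C1 + C2*c + C3*exp(-3*c/2) + C4*exp(c) - c^4/36 + 7*c^3/54 + 11*c^2/27


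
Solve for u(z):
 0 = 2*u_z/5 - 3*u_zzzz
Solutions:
 u(z) = C1 + C4*exp(15^(2/3)*2^(1/3)*z/15) + (C2*sin(2^(1/3)*3^(1/6)*5^(2/3)*z/10) + C3*cos(2^(1/3)*3^(1/6)*5^(2/3)*z/10))*exp(-15^(2/3)*2^(1/3)*z/30)


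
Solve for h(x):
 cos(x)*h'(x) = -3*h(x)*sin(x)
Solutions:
 h(x) = C1*cos(x)^3


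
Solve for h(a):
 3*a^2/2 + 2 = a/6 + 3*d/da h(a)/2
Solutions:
 h(a) = C1 + a^3/3 - a^2/18 + 4*a/3


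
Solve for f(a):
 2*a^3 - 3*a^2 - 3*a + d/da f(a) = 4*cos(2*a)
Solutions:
 f(a) = C1 - a^4/2 + a^3 + 3*a^2/2 + 2*sin(2*a)


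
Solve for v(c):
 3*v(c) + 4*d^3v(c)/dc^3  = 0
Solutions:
 v(c) = C3*exp(-6^(1/3)*c/2) + (C1*sin(2^(1/3)*3^(5/6)*c/4) + C2*cos(2^(1/3)*3^(5/6)*c/4))*exp(6^(1/3)*c/4)


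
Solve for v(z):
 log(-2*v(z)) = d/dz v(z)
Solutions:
 -Integral(1/(log(-_y) + log(2)), (_y, v(z))) = C1 - z


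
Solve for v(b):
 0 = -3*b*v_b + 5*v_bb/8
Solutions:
 v(b) = C1 + C2*erfi(2*sqrt(15)*b/5)


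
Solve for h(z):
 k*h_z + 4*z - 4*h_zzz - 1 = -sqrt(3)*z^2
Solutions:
 h(z) = C1 + C2*exp(-sqrt(k)*z/2) + C3*exp(sqrt(k)*z/2) - sqrt(3)*z^3/(3*k) - 2*z^2/k + z/k - 8*sqrt(3)*z/k^2


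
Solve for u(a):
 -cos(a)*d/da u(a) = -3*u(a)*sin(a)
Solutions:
 u(a) = C1/cos(a)^3


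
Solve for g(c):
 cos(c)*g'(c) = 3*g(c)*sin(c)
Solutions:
 g(c) = C1/cos(c)^3


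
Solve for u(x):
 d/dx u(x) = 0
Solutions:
 u(x) = C1


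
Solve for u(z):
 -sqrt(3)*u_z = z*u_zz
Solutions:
 u(z) = C1 + C2*z^(1 - sqrt(3))


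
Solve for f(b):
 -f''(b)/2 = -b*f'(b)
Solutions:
 f(b) = C1 + C2*erfi(b)


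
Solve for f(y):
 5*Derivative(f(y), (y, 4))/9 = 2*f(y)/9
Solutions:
 f(y) = C1*exp(-2^(1/4)*5^(3/4)*y/5) + C2*exp(2^(1/4)*5^(3/4)*y/5) + C3*sin(2^(1/4)*5^(3/4)*y/5) + C4*cos(2^(1/4)*5^(3/4)*y/5)


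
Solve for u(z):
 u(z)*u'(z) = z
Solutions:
 u(z) = -sqrt(C1 + z^2)
 u(z) = sqrt(C1 + z^2)


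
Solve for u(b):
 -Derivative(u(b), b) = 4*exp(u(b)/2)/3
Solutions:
 u(b) = 2*log(1/(C1 + 4*b)) + 2*log(6)


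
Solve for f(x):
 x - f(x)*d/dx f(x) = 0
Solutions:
 f(x) = -sqrt(C1 + x^2)
 f(x) = sqrt(C1 + x^2)


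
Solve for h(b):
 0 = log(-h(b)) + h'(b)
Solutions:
 -li(-h(b)) = C1 - b


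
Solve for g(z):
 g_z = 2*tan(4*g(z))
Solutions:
 g(z) = -asin(C1*exp(8*z))/4 + pi/4
 g(z) = asin(C1*exp(8*z))/4


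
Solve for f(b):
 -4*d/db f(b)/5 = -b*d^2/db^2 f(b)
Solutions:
 f(b) = C1 + C2*b^(9/5)


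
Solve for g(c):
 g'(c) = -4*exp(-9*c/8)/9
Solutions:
 g(c) = C1 + 32*exp(-9*c/8)/81


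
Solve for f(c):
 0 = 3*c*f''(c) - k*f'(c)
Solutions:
 f(c) = C1 + c^(re(k)/3 + 1)*(C2*sin(log(c)*Abs(im(k))/3) + C3*cos(log(c)*im(k)/3))


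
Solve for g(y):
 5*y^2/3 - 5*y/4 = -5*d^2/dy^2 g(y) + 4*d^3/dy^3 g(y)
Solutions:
 g(y) = C1 + C2*y + C3*exp(5*y/4) - y^4/36 - 17*y^3/360 - 17*y^2/150


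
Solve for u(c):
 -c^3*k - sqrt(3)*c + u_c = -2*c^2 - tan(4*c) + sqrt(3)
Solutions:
 u(c) = C1 + c^4*k/4 - 2*c^3/3 + sqrt(3)*c^2/2 + sqrt(3)*c + log(cos(4*c))/4


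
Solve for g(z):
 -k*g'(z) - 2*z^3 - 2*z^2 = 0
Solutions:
 g(z) = C1 - z^4/(2*k) - 2*z^3/(3*k)


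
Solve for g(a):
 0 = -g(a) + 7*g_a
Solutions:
 g(a) = C1*exp(a/7)


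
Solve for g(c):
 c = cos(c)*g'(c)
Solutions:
 g(c) = C1 + Integral(c/cos(c), c)


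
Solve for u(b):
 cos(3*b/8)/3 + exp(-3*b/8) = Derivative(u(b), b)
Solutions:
 u(b) = C1 + 8*sin(3*b/8)/9 - 8*exp(-3*b/8)/3


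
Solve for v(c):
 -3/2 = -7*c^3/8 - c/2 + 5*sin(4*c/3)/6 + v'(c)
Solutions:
 v(c) = C1 + 7*c^4/32 + c^2/4 - 3*c/2 + 5*cos(4*c/3)/8


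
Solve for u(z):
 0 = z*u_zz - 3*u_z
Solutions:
 u(z) = C1 + C2*z^4


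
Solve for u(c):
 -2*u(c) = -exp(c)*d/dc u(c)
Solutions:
 u(c) = C1*exp(-2*exp(-c))


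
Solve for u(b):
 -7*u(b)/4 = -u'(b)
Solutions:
 u(b) = C1*exp(7*b/4)


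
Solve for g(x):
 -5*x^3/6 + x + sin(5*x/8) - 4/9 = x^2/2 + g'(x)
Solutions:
 g(x) = C1 - 5*x^4/24 - x^3/6 + x^2/2 - 4*x/9 - 8*cos(5*x/8)/5


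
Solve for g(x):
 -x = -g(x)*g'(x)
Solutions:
 g(x) = -sqrt(C1 + x^2)
 g(x) = sqrt(C1 + x^2)


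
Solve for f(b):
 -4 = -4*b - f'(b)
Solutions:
 f(b) = C1 - 2*b^2 + 4*b


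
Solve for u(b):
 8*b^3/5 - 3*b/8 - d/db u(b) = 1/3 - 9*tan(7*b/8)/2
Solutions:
 u(b) = C1 + 2*b^4/5 - 3*b^2/16 - b/3 - 36*log(cos(7*b/8))/7


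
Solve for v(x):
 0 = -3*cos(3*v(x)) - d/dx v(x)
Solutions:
 v(x) = -asin((C1 + exp(18*x))/(C1 - exp(18*x)))/3 + pi/3
 v(x) = asin((C1 + exp(18*x))/(C1 - exp(18*x)))/3


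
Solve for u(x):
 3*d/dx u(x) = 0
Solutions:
 u(x) = C1


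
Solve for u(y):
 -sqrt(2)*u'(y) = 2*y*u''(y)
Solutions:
 u(y) = C1 + C2*y^(1 - sqrt(2)/2)


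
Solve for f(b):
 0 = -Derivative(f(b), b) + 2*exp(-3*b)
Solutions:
 f(b) = C1 - 2*exp(-3*b)/3


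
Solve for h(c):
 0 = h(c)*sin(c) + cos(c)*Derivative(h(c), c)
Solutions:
 h(c) = C1*cos(c)


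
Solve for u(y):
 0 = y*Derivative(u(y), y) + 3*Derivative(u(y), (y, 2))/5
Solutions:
 u(y) = C1 + C2*erf(sqrt(30)*y/6)


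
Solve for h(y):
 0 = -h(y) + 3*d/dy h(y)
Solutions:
 h(y) = C1*exp(y/3)


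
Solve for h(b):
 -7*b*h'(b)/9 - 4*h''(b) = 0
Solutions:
 h(b) = C1 + C2*erf(sqrt(14)*b/12)


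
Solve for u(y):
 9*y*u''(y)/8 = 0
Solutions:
 u(y) = C1 + C2*y


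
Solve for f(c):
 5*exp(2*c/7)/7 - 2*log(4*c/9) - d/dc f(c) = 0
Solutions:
 f(c) = C1 - 2*c*log(c) + 2*c*(-2*log(2) + 1 + 2*log(3)) + 5*exp(2*c/7)/2


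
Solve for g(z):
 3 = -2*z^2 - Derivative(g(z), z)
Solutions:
 g(z) = C1 - 2*z^3/3 - 3*z


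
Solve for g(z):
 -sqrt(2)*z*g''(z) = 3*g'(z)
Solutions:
 g(z) = C1 + C2*z^(1 - 3*sqrt(2)/2)


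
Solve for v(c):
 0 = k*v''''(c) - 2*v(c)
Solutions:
 v(c) = C1*exp(-2^(1/4)*c*(1/k)^(1/4)) + C2*exp(2^(1/4)*c*(1/k)^(1/4)) + C3*exp(-2^(1/4)*I*c*(1/k)^(1/4)) + C4*exp(2^(1/4)*I*c*(1/k)^(1/4))


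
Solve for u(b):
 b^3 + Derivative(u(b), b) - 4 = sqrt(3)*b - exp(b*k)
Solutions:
 u(b) = C1 - b^4/4 + sqrt(3)*b^2/2 + 4*b - exp(b*k)/k


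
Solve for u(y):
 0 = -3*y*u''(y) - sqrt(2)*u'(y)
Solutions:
 u(y) = C1 + C2*y^(1 - sqrt(2)/3)


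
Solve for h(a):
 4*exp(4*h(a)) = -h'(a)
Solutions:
 h(a) = log(-I*(1/(C1 + 16*a))^(1/4))
 h(a) = log(I*(1/(C1 + 16*a))^(1/4))
 h(a) = log(-(1/(C1 + 16*a))^(1/4))
 h(a) = log(1/(C1 + 16*a))/4


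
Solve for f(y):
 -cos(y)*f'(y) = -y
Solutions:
 f(y) = C1 + Integral(y/cos(y), y)


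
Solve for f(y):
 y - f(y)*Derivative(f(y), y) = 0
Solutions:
 f(y) = -sqrt(C1 + y^2)
 f(y) = sqrt(C1 + y^2)


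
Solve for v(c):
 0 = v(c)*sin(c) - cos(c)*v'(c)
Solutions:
 v(c) = C1/cos(c)


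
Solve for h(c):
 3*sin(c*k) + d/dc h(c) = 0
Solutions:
 h(c) = C1 + 3*cos(c*k)/k


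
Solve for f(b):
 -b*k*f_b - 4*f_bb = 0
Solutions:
 f(b) = Piecewise((-sqrt(2)*sqrt(pi)*C1*erf(sqrt(2)*b*sqrt(k)/4)/sqrt(k) - C2, (k > 0) | (k < 0)), (-C1*b - C2, True))


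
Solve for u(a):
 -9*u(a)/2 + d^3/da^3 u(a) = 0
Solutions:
 u(a) = C3*exp(6^(2/3)*a/2) + (C1*sin(3*2^(2/3)*3^(1/6)*a/4) + C2*cos(3*2^(2/3)*3^(1/6)*a/4))*exp(-6^(2/3)*a/4)


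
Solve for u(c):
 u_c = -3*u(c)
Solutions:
 u(c) = C1*exp(-3*c)


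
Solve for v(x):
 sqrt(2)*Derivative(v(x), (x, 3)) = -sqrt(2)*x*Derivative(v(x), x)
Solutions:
 v(x) = C1 + Integral(C2*airyai(-x) + C3*airybi(-x), x)


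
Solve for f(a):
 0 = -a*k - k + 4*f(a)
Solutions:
 f(a) = k*(a + 1)/4


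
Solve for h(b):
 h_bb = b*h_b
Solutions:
 h(b) = C1 + C2*erfi(sqrt(2)*b/2)


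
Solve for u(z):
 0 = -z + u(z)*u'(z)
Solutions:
 u(z) = -sqrt(C1 + z^2)
 u(z) = sqrt(C1 + z^2)


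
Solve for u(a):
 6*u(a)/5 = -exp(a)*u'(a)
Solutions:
 u(a) = C1*exp(6*exp(-a)/5)


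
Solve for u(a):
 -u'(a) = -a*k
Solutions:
 u(a) = C1 + a^2*k/2


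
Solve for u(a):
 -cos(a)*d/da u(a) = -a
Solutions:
 u(a) = C1 + Integral(a/cos(a), a)


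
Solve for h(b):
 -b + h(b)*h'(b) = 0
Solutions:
 h(b) = -sqrt(C1 + b^2)
 h(b) = sqrt(C1 + b^2)


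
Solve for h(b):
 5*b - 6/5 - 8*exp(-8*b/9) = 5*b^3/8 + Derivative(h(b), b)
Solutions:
 h(b) = C1 - 5*b^4/32 + 5*b^2/2 - 6*b/5 + 9*exp(-8*b/9)


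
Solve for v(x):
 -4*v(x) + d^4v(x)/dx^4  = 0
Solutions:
 v(x) = C1*exp(-sqrt(2)*x) + C2*exp(sqrt(2)*x) + C3*sin(sqrt(2)*x) + C4*cos(sqrt(2)*x)


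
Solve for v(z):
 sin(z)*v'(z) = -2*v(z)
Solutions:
 v(z) = C1*(cos(z) + 1)/(cos(z) - 1)


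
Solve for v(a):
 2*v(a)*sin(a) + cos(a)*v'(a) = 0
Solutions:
 v(a) = C1*cos(a)^2


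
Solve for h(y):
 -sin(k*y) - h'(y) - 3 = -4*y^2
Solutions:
 h(y) = C1 + 4*y^3/3 - 3*y + cos(k*y)/k


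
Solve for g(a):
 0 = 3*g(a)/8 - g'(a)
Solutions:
 g(a) = C1*exp(3*a/8)


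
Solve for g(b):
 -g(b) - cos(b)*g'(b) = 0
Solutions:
 g(b) = C1*sqrt(sin(b) - 1)/sqrt(sin(b) + 1)


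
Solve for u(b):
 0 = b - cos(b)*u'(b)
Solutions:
 u(b) = C1 + Integral(b/cos(b), b)


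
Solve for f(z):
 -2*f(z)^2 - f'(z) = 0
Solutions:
 f(z) = 1/(C1 + 2*z)


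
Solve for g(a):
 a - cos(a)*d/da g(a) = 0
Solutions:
 g(a) = C1 + Integral(a/cos(a), a)


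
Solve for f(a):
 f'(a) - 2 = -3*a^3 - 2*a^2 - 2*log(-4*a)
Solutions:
 f(a) = C1 - 3*a^4/4 - 2*a^3/3 - 2*a*log(-a) + 4*a*(1 - log(2))


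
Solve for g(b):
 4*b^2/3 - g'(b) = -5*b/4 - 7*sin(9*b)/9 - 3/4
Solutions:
 g(b) = C1 + 4*b^3/9 + 5*b^2/8 + 3*b/4 - 7*cos(9*b)/81


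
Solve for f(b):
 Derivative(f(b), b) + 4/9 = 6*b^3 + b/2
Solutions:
 f(b) = C1 + 3*b^4/2 + b^2/4 - 4*b/9


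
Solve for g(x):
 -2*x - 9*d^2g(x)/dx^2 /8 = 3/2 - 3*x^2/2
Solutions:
 g(x) = C1 + C2*x + x^4/9 - 8*x^3/27 - 2*x^2/3


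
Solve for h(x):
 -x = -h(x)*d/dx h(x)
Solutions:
 h(x) = -sqrt(C1 + x^2)
 h(x) = sqrt(C1 + x^2)


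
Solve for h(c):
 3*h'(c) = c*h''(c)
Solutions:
 h(c) = C1 + C2*c^4


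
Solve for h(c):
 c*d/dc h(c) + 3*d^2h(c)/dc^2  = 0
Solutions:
 h(c) = C1 + C2*erf(sqrt(6)*c/6)


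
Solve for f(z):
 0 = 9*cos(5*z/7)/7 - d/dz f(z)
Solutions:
 f(z) = C1 + 9*sin(5*z/7)/5


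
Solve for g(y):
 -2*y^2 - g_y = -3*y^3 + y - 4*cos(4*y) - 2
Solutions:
 g(y) = C1 + 3*y^4/4 - 2*y^3/3 - y^2/2 + 2*y + sin(4*y)


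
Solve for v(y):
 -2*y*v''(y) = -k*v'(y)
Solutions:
 v(y) = C1 + y^(re(k)/2 + 1)*(C2*sin(log(y)*Abs(im(k))/2) + C3*cos(log(y)*im(k)/2))


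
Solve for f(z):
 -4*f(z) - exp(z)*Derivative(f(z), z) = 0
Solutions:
 f(z) = C1*exp(4*exp(-z))


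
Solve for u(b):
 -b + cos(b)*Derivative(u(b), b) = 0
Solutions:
 u(b) = C1 + Integral(b/cos(b), b)


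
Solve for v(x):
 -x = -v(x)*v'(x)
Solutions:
 v(x) = -sqrt(C1 + x^2)
 v(x) = sqrt(C1 + x^2)


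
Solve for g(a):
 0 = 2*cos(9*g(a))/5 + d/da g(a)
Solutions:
 2*a/5 - log(sin(9*g(a)) - 1)/18 + log(sin(9*g(a)) + 1)/18 = C1


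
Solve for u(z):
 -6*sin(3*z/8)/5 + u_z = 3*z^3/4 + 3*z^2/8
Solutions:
 u(z) = C1 + 3*z^4/16 + z^3/8 - 16*cos(3*z/8)/5


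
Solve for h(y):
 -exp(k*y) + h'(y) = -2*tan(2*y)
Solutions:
 h(y) = C1 + Piecewise((exp(k*y)/k, Ne(k, 0)), (y, True)) + log(cos(2*y))


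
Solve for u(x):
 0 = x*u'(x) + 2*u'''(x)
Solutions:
 u(x) = C1 + Integral(C2*airyai(-2^(2/3)*x/2) + C3*airybi(-2^(2/3)*x/2), x)


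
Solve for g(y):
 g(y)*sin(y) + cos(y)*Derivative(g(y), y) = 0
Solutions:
 g(y) = C1*cos(y)


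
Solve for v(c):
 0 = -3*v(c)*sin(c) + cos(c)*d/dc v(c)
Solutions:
 v(c) = C1/cos(c)^3


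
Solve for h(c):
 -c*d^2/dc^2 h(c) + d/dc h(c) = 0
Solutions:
 h(c) = C1 + C2*c^2


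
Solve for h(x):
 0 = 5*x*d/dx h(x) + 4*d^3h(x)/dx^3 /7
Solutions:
 h(x) = C1 + Integral(C2*airyai(-70^(1/3)*x/2) + C3*airybi(-70^(1/3)*x/2), x)


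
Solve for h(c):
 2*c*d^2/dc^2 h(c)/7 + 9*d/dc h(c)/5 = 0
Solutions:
 h(c) = C1 + C2/c^(53/10)


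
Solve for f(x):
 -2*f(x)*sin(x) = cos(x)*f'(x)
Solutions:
 f(x) = C1*cos(x)^2


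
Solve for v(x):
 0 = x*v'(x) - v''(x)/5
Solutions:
 v(x) = C1 + C2*erfi(sqrt(10)*x/2)


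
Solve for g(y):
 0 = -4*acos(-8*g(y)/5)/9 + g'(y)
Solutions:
 Integral(1/acos(-8*_y/5), (_y, g(y))) = C1 + 4*y/9


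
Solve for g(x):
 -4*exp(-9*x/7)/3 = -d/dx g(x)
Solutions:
 g(x) = C1 - 28*exp(-9*x/7)/27


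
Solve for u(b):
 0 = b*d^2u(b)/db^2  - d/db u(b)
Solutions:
 u(b) = C1 + C2*b^2


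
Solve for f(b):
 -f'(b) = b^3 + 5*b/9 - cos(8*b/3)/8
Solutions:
 f(b) = C1 - b^4/4 - 5*b^2/18 + 3*sin(8*b/3)/64


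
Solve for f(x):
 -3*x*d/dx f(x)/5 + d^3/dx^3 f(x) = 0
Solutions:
 f(x) = C1 + Integral(C2*airyai(3^(1/3)*5^(2/3)*x/5) + C3*airybi(3^(1/3)*5^(2/3)*x/5), x)


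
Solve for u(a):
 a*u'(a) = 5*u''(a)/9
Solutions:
 u(a) = C1 + C2*erfi(3*sqrt(10)*a/10)


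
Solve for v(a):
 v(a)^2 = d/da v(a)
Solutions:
 v(a) = -1/(C1 + a)


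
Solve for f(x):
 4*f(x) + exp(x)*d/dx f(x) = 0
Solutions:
 f(x) = C1*exp(4*exp(-x))


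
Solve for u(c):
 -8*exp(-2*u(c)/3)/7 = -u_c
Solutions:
 u(c) = 3*log(-sqrt(C1 + 8*c)) - 3*log(21) + 3*log(42)/2
 u(c) = 3*log(C1 + 8*c)/2 - 3*log(21) + 3*log(42)/2


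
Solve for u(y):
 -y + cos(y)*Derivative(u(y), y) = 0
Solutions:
 u(y) = C1 + Integral(y/cos(y), y)


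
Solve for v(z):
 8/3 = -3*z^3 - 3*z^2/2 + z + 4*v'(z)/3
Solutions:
 v(z) = C1 + 9*z^4/16 + 3*z^3/8 - 3*z^2/8 + 2*z


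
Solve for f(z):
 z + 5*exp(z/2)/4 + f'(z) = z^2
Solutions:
 f(z) = C1 + z^3/3 - z^2/2 - 5*exp(z/2)/2


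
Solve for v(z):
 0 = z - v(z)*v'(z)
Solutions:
 v(z) = -sqrt(C1 + z^2)
 v(z) = sqrt(C1 + z^2)


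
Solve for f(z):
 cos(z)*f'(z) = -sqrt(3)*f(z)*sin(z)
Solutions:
 f(z) = C1*cos(z)^(sqrt(3))


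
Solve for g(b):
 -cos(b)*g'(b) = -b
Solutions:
 g(b) = C1 + Integral(b/cos(b), b)


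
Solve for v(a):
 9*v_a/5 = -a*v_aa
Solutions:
 v(a) = C1 + C2/a^(4/5)


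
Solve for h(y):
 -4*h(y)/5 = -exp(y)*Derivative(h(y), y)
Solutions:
 h(y) = C1*exp(-4*exp(-y)/5)


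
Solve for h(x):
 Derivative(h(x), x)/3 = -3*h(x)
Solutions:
 h(x) = C1*exp(-9*x)


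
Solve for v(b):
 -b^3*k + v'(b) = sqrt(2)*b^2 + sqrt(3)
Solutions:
 v(b) = C1 + b^4*k/4 + sqrt(2)*b^3/3 + sqrt(3)*b


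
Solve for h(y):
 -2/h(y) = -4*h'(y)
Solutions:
 h(y) = -sqrt(C1 + y)
 h(y) = sqrt(C1 + y)


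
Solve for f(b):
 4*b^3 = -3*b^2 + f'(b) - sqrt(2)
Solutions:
 f(b) = C1 + b^4 + b^3 + sqrt(2)*b


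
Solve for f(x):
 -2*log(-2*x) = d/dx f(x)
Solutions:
 f(x) = C1 - 2*x*log(-x) + 2*x*(1 - log(2))


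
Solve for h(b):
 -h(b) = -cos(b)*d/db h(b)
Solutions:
 h(b) = C1*sqrt(sin(b) + 1)/sqrt(sin(b) - 1)


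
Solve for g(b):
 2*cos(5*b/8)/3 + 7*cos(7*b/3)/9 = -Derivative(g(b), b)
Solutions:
 g(b) = C1 - 16*sin(5*b/8)/15 - sin(7*b/3)/3


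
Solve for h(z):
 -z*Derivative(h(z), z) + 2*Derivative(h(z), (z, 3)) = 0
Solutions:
 h(z) = C1 + Integral(C2*airyai(2^(2/3)*z/2) + C3*airybi(2^(2/3)*z/2), z)


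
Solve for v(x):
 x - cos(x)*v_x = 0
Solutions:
 v(x) = C1 + Integral(x/cos(x), x)


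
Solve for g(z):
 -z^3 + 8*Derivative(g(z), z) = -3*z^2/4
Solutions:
 g(z) = C1 + z^4/32 - z^3/32


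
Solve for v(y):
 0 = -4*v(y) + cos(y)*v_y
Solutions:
 v(y) = C1*(sin(y)^2 + 2*sin(y) + 1)/(sin(y)^2 - 2*sin(y) + 1)


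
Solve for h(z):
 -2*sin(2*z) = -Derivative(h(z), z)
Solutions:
 h(z) = C1 - cos(2*z)


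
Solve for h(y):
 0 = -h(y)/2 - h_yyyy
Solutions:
 h(y) = (C1*sin(2^(1/4)*y/2) + C2*cos(2^(1/4)*y/2))*exp(-2^(1/4)*y/2) + (C3*sin(2^(1/4)*y/2) + C4*cos(2^(1/4)*y/2))*exp(2^(1/4)*y/2)
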